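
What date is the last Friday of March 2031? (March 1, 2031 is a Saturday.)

March 2031 begins on a Saturday, so the first Friday is March 7 (6 days later).
March 2031 has 31 days. Adding weeks: 7, 14, 21, 28 — the last one ≤ 31 is the 28th.

2031-03-28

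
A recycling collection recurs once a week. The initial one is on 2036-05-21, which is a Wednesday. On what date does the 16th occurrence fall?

2036-09-03

The 16th occurrence is 15 intervals after the first: 15 × 7 = 105 days after 2036-05-21.
May has 31 days — 10 days to the end of May leaves 95.
June has 30 days (65 left).
July has 31 days (34 left).
August has 31 days (3 left).
3 days into September → 2036-09-03.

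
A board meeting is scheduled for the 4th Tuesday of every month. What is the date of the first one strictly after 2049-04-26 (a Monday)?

2049-04-27

April 2049 starts on a Thursday; its first Tuesday is the 6th, so the 4th Tuesday is the 27th — 2049-04-27.
2049-04-27 is after 2049-04-26, so that is the next one.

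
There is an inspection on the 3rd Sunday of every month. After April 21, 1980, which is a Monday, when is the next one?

April 1980 starts on a Tuesday; its first Sunday is the 6th, so the 3rd Sunday is the 20th — April 20, 1980.
That is not after April 21, 1980, so look at May 1980.
May 1980 starts on a Thursday; its first Sunday is the 4th, so the 3rd Sunday is the 18th — May 18, 1980.

May 18, 1980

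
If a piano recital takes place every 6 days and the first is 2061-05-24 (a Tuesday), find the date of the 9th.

The 9th occurrence is 8 intervals after the first: 8 × 6 = 48 days after 2061-05-24.
May has 31 days — 7 days to the end of May leaves 41.
June has 30 days (11 left).
11 days into July → 2061-07-11.

2061-07-11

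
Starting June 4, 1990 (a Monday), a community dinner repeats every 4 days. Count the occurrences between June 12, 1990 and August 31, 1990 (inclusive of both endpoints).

Occurrences land 4·i days after June 4, 1990 for i = 0, 1, 2, …
June 12, 1990 is 8 days after the start; 8 ÷ 4 = 2 remainder 0. First occurrence in the window: #3 on June 12, 1990 (2×4 = 8 days in).
August 31, 1990 is 88 days after the start; 88 ÷ 4 = 22 remainder 0. Last occurrence in the window: #23 on August 31, 1990.
Occurrences #3 through #23: 21 in total.

21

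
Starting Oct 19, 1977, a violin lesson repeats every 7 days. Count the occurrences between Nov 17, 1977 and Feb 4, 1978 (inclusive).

11

Occurrences land 7·i days after Oct 19, 1977 for i = 0, 1, 2, …
Nov 17, 1977 is 29 days after the start; 29 ÷ 7 = 4 remainder 1; since the remainder is 1, round up to i = 5. First occurrence in the window: #6 on Nov 23, 1977 (5×7 = 35 days in).
Feb 4, 1978 is 108 days after the start; 108 ÷ 7 = 15 remainder 3. Last occurrence in the window: #16 on Feb 1, 1978.
Occurrences #6 through #16: 11 in total.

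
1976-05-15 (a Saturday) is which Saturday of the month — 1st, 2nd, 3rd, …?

Day 15 falls in week ⌈15/7⌉ of the month.
Days 1–7 hold the 1st Saturday, 8–14 the 2nd, 15–21 the 3rd, 22–28 the 4th, 29–31 the 5th.
15 is in the range for the 3rd.

3rd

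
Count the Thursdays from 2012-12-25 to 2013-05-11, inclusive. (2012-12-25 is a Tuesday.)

2012-12-25 is a Tuesday; the first Thursday on or after it is 2012-12-27 (2 days later).
From 2012-12-27 to 2013-05-11: 4 + 31 + 28 + 31 + 30 + 11 = 135 days (rest of December, January, February, March, April, May).
135 ÷ 7 = 19 full weeks with remainder 2, so 19 more Thursdays after the first → 20.

20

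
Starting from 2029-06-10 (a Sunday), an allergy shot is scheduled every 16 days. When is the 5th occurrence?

2029-08-13

The 5th occurrence is 4 intervals after the first: 4 × 16 = 64 days after 2029-06-10.
June has 30 days — 20 days to the end of June leaves 44.
July has 31 days (13 left).
13 days into August → 2029-08-13.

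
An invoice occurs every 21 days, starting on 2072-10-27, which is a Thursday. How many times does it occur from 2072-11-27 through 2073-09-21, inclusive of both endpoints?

14

Occurrences land 21·i days after 2072-10-27 for i = 0, 1, 2, …
2072-11-27 is 31 days after the start; 31 ÷ 21 = 1 remainder 10; since the remainder is 10, round up to i = 2. First occurrence in the window: #3 on 2072-12-08 (2×21 = 42 days in).
2073-09-21 is 329 days after the start; 329 ÷ 21 = 15 remainder 14. Last occurrence in the window: #16 on 2073-09-07.
Occurrences #3 through #16: 14 in total.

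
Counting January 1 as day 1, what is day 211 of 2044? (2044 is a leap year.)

July 29, 2044

January has 31 days (211 − 31 = 180 remain).
February has 29 days (180 − 29 = 151 remain).
March has 31 days (151 − 31 = 120 remain).
April has 30 days (120 − 30 = 90 remain).
May has 31 days (90 − 31 = 59 remain).
June has 30 days (59 − 30 = 29 remain).
29 into July → July 29.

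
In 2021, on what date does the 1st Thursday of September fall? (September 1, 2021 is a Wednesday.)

2021-09-02

September 2021 begins on a Wednesday, so the first Thursday is September 2 (1 day later).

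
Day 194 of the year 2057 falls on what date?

Jul 13, 2057

Jan has 31 days (194 − 31 = 163 remain).
Feb has 28 days (163 − 28 = 135 remain).
Mar has 31 days (135 − 31 = 104 remain).
Apr has 30 days (104 − 30 = 74 remain).
May has 31 days (74 − 31 = 43 remain).
Jun has 30 days (43 − 30 = 13 remain).
13 into Jul → Jul 13.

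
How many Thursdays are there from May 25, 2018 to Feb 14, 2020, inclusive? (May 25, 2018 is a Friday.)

90

May 25, 2018 is a Friday; the first Thursday on or after it is May 31, 2018 (6 days later).
From May 31, 2018 to Feb 14, 2020: 214 + 365 + 45 = 624 days (rest of 2018, 2019, to Feb 14, 2020 in 2020).
624 ÷ 7 = 89 full weeks with remainder 1, so 89 more Thursdays after the first → 90.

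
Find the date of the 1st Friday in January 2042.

The first Friday of January 2042 is January 3.

January 3, 2042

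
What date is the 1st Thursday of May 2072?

5 May 2072

May 2072 begins on a Sunday, so the first Thursday is May 5 (4 days later).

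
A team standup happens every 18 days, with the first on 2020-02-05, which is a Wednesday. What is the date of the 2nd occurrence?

2020-02-23

The 2nd occurrence is 1 interval after the first: 1 × 18 = 18 days after 2020-02-05.
18 days later is 2020-02-23.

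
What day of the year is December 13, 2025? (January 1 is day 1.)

Days in months before December: 31 + 28 + 31 + 30 + 31 + 30 + 31 + 31 + 30 + 31 + 30 = 334.
Plus 13 days into December → day 347.

347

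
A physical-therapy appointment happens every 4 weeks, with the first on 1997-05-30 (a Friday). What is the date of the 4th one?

1997-08-22

The 4th occurrence is 3 intervals after the first: 3 × 28 = 84 days after 1997-05-30.
May has 31 days — 1 day to the end of May leaves 83.
June has 30 days (53 left).
July has 31 days (22 left).
22 days into August → 1997-08-22.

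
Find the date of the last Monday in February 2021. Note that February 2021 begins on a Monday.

22 February 2021

February 2021 begins on a Monday, so the first Monday is February 1.
February 2021 has 28 days. Adding weeks: 1, 8, 15, 22 — the last one ≤ 28 is the 22nd.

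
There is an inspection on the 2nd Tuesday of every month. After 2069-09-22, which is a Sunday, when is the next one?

September 2069 starts on a Sunday; its first Tuesday is the 3rd, so the 2nd Tuesday is the 10th — 2069-09-10.
That is not after 2069-09-22, so look at October 2069.
October 2069 starts on a Tuesday; its first Tuesday is the 1st, so the 2nd Tuesday is the 8th — 2069-10-08.

2069-10-08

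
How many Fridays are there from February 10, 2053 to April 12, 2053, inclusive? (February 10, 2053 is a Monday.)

February 10, 2053 is a Monday; the first Friday on or after it is February 14, 2053 (4 days later).
From February 14, 2053 to April 12, 2053: 14 + 31 + 12 = 57 days (rest of February, March, April).
57 ÷ 7 = 8 full weeks with remainder 1, so 8 more Fridays after the first → 9.

9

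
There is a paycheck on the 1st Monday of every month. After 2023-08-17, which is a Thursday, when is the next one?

2023-09-04

August 2023 starts on a Tuesday, so its 1st Monday is 2023-08-07 (6 days in).
That is not after 2023-08-17, so look at September 2023.
September 2023 starts on a Friday, so its 1st Monday is 2023-09-04 (3 days in).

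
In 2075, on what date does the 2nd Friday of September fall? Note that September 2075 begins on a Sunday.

September 2075 begins on a Sunday, so the first Friday is September 6 (5 days later).
The 2nd Friday is 1 weeks later: 6 + 7 = 13.

2075-09-13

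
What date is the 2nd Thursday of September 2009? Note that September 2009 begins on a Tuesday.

2009-09-10

September 2009 begins on a Tuesday, so the first Thursday is September 3 (2 days later).
The 2nd Thursday is 1 weeks later: 3 + 7 = 10.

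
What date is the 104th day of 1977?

Apr 14, 1977

Jan has 31 days (104 − 31 = 73 remain).
Feb has 28 days (73 − 28 = 45 remain).
Mar has 31 days (45 − 31 = 14 remain).
14 into Apr → Apr 14.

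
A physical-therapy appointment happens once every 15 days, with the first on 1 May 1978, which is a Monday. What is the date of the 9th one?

29 August 1978

The 9th occurrence is 8 intervals after the first: 8 × 15 = 120 days after 1 May 1978.
May has 31 days — 30 days to the end of May leaves 90.
June has 30 days (60 left).
July has 31 days (29 left).
29 days into August → 29 August 1978.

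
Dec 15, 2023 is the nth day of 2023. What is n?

349

Days in months before Dec: 31 + 28 + 31 + 30 + 31 + 30 + 31 + 31 + 30 + 31 + 30 = 334.
Plus 15 days into Dec → day 349.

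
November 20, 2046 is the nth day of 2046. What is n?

Days in months before November: 31 + 28 + 31 + 30 + 31 + 30 + 31 + 31 + 30 + 31 = 304.
Plus 20 days into November → day 324.

324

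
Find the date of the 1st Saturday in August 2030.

2030-08-03

August 2030 begins on a Thursday, so the first Saturday is August 3 (2 days later).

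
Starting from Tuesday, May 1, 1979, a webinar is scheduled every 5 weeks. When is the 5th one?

The 5th occurrence is 4 intervals after the first: 4 × 35 = 140 days after May 1, 1979.
May has 31 days — 30 days to the end of May leaves 110.
Jun has 30 days (80 left).
Jul has 31 days (49 left).
Aug has 31 days (18 left).
18 days into Sep → Sep 18, 1979.

Sep 18, 1979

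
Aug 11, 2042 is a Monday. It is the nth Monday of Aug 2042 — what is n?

2nd

Day 11 falls in week ⌈11/7⌉ of the month.
Days 1–7 hold the 1st Monday, 8–14 the 2nd, 15–21 the 3rd, 22–28 the 4th, 29–31 the 5th.
11 is in the range for the 2nd.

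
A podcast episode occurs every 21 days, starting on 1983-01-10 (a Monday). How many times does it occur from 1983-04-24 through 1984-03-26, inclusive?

17

Occurrences land 21·i days after 1983-01-10 for i = 0, 1, 2, …
1983-04-24 is 104 days after the start; 104 ÷ 21 = 4 remainder 20; since the remainder is 20, round up to i = 5. First occurrence in the window: #6 on 1983-04-25 (5×21 = 105 days in).
1984-03-26 is 441 days after the start; 441 ÷ 21 = 21 remainder 0. Last occurrence in the window: #22 on 1984-03-26.
Occurrences #6 through #22: 17 in total.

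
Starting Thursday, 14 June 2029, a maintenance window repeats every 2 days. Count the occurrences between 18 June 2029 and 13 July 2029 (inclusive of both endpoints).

Occurrences land 2·i days after 14 June 2029 for i = 0, 1, 2, …
18 June 2029 is 4 days after the start; 4 ÷ 2 = 2 remainder 0. First occurrence in the window: #3 on 18 June 2029 (2×2 = 4 days in).
13 July 2029 is 29 days after the start; 29 ÷ 2 = 14 remainder 1. Last occurrence in the window: #15 on 12 July 2029.
Occurrences #3 through #15: 13 in total.

13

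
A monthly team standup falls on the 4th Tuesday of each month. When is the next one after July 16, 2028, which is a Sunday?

July 25, 2028

July 2028 starts on a Saturday; its first Tuesday is the 4th, so the 4th Tuesday is the 25th — July 25, 2028.
July 25, 2028 is after July 16, 2028, so that is the next one.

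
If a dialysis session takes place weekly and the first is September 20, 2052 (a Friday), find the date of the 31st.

April 18, 2053

The 31st occurrence is 30 intervals after the first: 30 × 7 = 210 days after September 20, 2052.
September has 30 days — 10 days to the end of September leaves 200.
October has 31 days (169 left).
November has 30 days (139 left).
December has 31 days (108 left).
January has 31 days (77 left).
February has 28 days (49 left).
March has 31 days (18 left).
18 days into April → April 18, 2053.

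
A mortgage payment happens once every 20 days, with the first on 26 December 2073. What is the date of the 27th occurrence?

The 27th occurrence is 26 intervals after the first: 26 × 20 = 520 days after 26 December 2073.
December has 31 days — 5 days to the end of December leaves 515.
2074 has 365 days (150 left).
January has 31 days (119 left).
February has 28 days (91 left).
March has 31 days (60 left).
April has 30 days (30 left).
30 days into May → 30 May 2075.

30 May 2075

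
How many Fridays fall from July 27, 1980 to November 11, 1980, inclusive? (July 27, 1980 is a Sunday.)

15

July 27, 1980 is a Sunday; the first Friday on or after it is August 1, 1980 (5 days later).
From August 1, 1980 to November 11, 1980: 30 + 30 + 31 + 11 = 102 days (rest of August, September, October, November).
102 ÷ 7 = 14 full weeks with remainder 4, so 14 more Fridays after the first → 15.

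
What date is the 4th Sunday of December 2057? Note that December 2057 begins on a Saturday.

2057-12-23

December 2057 begins on a Saturday, so the first Sunday is December 2 (1 day later).
The 4th Sunday is 3 weeks later: 2 + 21 = 23.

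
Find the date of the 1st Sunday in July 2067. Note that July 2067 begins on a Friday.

July 2067 begins on a Friday, so the first Sunday is July 3 (2 days later).

3 July 2067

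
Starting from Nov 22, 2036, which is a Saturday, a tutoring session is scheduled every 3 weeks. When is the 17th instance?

Oct 24, 2037

The 17th occurrence is 16 intervals after the first: 16 × 21 = 336 days after Nov 22, 2036.
Nov has 30 days — 8 days to the end of Nov leaves 328.
Dec has 31 days (297 left).
Jan has 31 days (266 left).
Feb has 28 days (238 left).
Mar has 31 days (207 left).
Apr has 30 days (177 left).
May has 31 days (146 left).
Jun has 30 days (116 left).
Jul has 31 days (85 left).
Aug has 31 days (54 left).
Sep has 30 days (24 left).
24 days into Oct → Oct 24, 2037.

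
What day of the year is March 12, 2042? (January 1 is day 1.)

Days in months before March: 31 + 28 = 59.
Plus 12 days into March → day 71.

71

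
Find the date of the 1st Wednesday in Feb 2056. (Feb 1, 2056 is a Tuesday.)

Feb 2, 2056

Feb 2056 begins on a Tuesday, so the first Wednesday is Feb 2 (1 day later).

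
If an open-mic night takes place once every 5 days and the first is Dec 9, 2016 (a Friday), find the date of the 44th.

The 44th occurrence is 43 intervals after the first: 43 × 5 = 215 days after Dec 9, 2016.
Dec has 31 days — 22 days to the end of Dec leaves 193.
Jan has 31 days (162 left).
Feb has 28 days (134 left).
Mar has 31 days (103 left).
Apr has 30 days (73 left).
May has 31 days (42 left).
Jun has 30 days (12 left).
12 days into Jul → Jul 12, 2017.

Jul 12, 2017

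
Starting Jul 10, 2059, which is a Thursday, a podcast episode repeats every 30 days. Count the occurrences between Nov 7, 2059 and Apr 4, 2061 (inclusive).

Occurrences land 30·i days after Jul 10, 2059 for i = 0, 1, 2, …
Nov 7, 2059 is 120 days after the start; 120 ÷ 30 = 4 remainder 0. First occurrence in the window: #5 on Nov 7, 2059 (4×30 = 120 days in).
Apr 4, 2061 is 634 days after the start; 634 ÷ 30 = 21 remainder 4. Last occurrence in the window: #22 on Mar 31, 2061.
Occurrences #5 through #22: 18 in total.

18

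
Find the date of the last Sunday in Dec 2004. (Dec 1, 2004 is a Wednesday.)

Dec 2004 begins on a Wednesday, so the first Sunday is Dec 5 (4 days later).
Dec 2004 has 31 days. Adding weeks: 5, 12, 19, 26 — the last one ≤ 31 is the 26th.

Dec 26, 2004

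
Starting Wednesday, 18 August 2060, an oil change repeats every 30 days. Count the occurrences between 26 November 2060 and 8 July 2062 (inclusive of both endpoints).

Occurrences land 30·i days after 18 August 2060 for i = 0, 1, 2, …
26 November 2060 is 100 days after the start; 100 ÷ 30 = 3 remainder 10; since the remainder is 10, round up to i = 4. First occurrence in the window: #5 on 16 December 2060 (4×30 = 120 days in).
8 July 2062 is 689 days after the start; 689 ÷ 30 = 22 remainder 29. Last occurrence in the window: #23 on 9 June 2062.
Occurrences #5 through #23: 19 in total.

19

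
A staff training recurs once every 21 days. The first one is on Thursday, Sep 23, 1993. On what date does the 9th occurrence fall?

Mar 10, 1994

The 9th occurrence is 8 intervals after the first: 8 × 21 = 168 days after Sep 23, 1993.
Sep has 30 days — 7 days to the end of Sep leaves 161.
Oct has 31 days (130 left).
Nov has 30 days (100 left).
Dec has 31 days (69 left).
Jan has 31 days (38 left).
Feb has 28 days (10 left).
10 days into Mar → Mar 10, 1994.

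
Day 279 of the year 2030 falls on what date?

January has 31 days (279 − 31 = 248 remain).
February has 28 days (248 − 28 = 220 remain).
March has 31 days (220 − 31 = 189 remain).
April has 30 days (189 − 30 = 159 remain).
May has 31 days (159 − 31 = 128 remain).
June has 30 days (128 − 30 = 98 remain).
July has 31 days (98 − 31 = 67 remain).
August has 31 days (67 − 31 = 36 remain).
September has 30 days (36 − 30 = 6 remain).
6 into October → October 6.

2030-10-06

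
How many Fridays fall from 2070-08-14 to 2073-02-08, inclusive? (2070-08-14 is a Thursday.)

130

2070-08-14 is a Thursday; the first Friday on or after it is 2070-08-15 (1 day later).
From 2070-08-15 to 2073-02-08: 138 + 365 + 366 + 39 = 908 days (rest of 2070, 2071, 2072, to 2073-02-08 in 2073).
908 ÷ 7 = 129 full weeks with remainder 5, so 129 more Fridays after the first → 130.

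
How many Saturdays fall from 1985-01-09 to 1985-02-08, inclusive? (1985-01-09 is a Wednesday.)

4

1985-01-09 is a Wednesday; the first Saturday on or after it is 1985-01-12 (3 days later).
From 1985-01-12 to 1985-02-08: 19 + 8 = 27 days (rest of January, February).
27 ÷ 7 = 3 full weeks with remainder 6, so 3 more Saturdays after the first → 4.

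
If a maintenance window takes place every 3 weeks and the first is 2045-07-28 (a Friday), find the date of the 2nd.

2045-08-18

The 2nd occurrence is 1 interval after the first: 1 × 21 = 21 days after 2045-07-28.
July has 31 days — 3 days to the end of July leaves 18.
18 days into August → 2045-08-18.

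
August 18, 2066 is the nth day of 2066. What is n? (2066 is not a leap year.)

Days in months before August: 31 + 28 + 31 + 30 + 31 + 30 + 31 = 212.
Plus 18 days into August → day 230.

230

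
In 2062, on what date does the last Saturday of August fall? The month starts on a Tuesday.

August 26, 2062

August 2062 begins on a Tuesday, so the first Saturday is August 5 (4 days later).
August 2062 has 31 days. Adding weeks: 5, 12, 19, 26 — the last one ≤ 31 is the 26th.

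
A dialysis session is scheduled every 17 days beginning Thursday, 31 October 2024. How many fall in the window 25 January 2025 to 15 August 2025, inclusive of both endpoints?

11

Occurrences land 17·i days after 31 October 2024 for i = 0, 1, 2, …
25 January 2025 is 86 days after the start; 86 ÷ 17 = 5 remainder 1; since the remainder is 1, round up to i = 6. First occurrence in the window: #7 on 10 February 2025 (6×17 = 102 days in).
15 August 2025 is 288 days after the start; 288 ÷ 17 = 16 remainder 16. Last occurrence in the window: #17 on 30 July 2025.
Occurrences #7 through #17: 11 in total.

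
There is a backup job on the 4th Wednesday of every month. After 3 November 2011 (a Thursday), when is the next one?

November 2011 starts on a Tuesday; its first Wednesday is the 2nd, so the 4th Wednesday is the 23rd — 23 November 2011.
23 November 2011 is after 3 November 2011, so that is the next one.

23 November 2011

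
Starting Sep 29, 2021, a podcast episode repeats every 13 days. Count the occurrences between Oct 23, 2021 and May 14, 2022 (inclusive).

Occurrences land 13·i days after Sep 29, 2021 for i = 0, 1, 2, …
Oct 23, 2021 is 24 days after the start; 24 ÷ 13 = 1 remainder 11; since the remainder is 11, round up to i = 2. First occurrence in the window: #3 on Oct 25, 2021 (2×13 = 26 days in).
May 14, 2022 is 227 days after the start; 227 ÷ 13 = 17 remainder 6. Last occurrence in the window: #18 on May 8, 2022.
Occurrences #3 through #18: 16 in total.

16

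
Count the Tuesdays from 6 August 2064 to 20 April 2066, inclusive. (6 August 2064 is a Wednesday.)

89

6 August 2064 is a Wednesday; the first Tuesday on or after it is 12 August 2064 (6 days later).
From 12 August 2064 to 20 April 2066: 141 + 365 + 110 = 616 days (rest of 2064, 2065, to 20 April 2066 in 2066).
616 ÷ 7 = 88 full weeks with remainder 0, so 88 more Tuesdays after the first → 89.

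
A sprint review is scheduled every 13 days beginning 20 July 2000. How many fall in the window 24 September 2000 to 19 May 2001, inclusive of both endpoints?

18

Occurrences land 13·i days after 20 July 2000 for i = 0, 1, 2, …
24 September 2000 is 66 days after the start; 66 ÷ 13 = 5 remainder 1; since the remainder is 1, round up to i = 6. First occurrence in the window: #7 on 6 October 2000 (6×13 = 78 days in).
19 May 2001 is 303 days after the start; 303 ÷ 13 = 23 remainder 4. Last occurrence in the window: #24 on 15 May 2001.
Occurrences #7 through #24: 18 in total.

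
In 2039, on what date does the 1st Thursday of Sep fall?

Sep 2039 begins on a Thursday, so the first Thursday is Sep 1.

Sep 1, 2039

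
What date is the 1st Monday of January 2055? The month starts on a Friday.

January 2055 begins on a Friday, so the first Monday is January 4 (3 days later).

2055-01-04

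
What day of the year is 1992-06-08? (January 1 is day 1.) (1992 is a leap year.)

Days in months before June: 31 + 29 + 31 + 30 + 31 = 152.
Plus 8 days into June → day 160.

160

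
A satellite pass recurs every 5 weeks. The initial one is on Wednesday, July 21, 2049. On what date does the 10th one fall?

The 10th occurrence is 9 intervals after the first: 9 × 35 = 315 days after July 21, 2049.
July has 31 days — 10 days to the end of July leaves 305.
August has 31 days (274 left).
September has 30 days (244 left).
October has 31 days (213 left).
November has 30 days (183 left).
December has 31 days (152 left).
January has 31 days (121 left).
February has 28 days (93 left).
March has 31 days (62 left).
April has 30 days (32 left).
May has 31 days (1 left).
1 day into June → June 1, 2050.

June 1, 2050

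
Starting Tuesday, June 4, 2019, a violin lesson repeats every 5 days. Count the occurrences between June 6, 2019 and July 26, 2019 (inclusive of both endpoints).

10

Occurrences land 5·i days after June 4, 2019 for i = 0, 1, 2, …
June 6, 2019 is 2 days after the start; 2 ÷ 5 = 0 remainder 2; since the remainder is 2, round up to i = 1. First occurrence in the window: #2 on June 9, 2019 (1×5 = 5 days in).
July 26, 2019 is 52 days after the start; 52 ÷ 5 = 10 remainder 2. Last occurrence in the window: #11 on July 24, 2019.
Occurrences #2 through #11: 10 in total.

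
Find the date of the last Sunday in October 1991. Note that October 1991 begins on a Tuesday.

October 1991 begins on a Tuesday, so the first Sunday is October 6 (5 days later).
October 1991 has 31 days. Adding weeks: 6, 13, 20, 27 — the last one ≤ 31 is the 27th.

October 27, 1991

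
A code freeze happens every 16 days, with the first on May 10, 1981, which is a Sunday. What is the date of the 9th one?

September 15, 1981

The 9th occurrence is 8 intervals after the first: 8 × 16 = 128 days after May 10, 1981.
May has 31 days — 21 days to the end of May leaves 107.
June has 30 days (77 left).
July has 31 days (46 left).
August has 31 days (15 left).
15 days into September → September 15, 1981.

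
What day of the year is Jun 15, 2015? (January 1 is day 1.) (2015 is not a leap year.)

Days in months before Jun: 31 + 28 + 31 + 30 + 31 = 151.
Plus 15 days into Jun → day 166.

166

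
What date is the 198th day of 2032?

July 16, 2032

January has 31 days (198 − 31 = 167 remain).
February has 29 days (167 − 29 = 138 remain).
March has 31 days (138 − 31 = 107 remain).
April has 30 days (107 − 30 = 77 remain).
May has 31 days (77 − 31 = 46 remain).
June has 30 days (46 − 30 = 16 remain).
16 into July → July 16.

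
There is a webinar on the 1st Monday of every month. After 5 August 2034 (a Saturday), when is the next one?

7 August 2034

August 2034 starts on a Tuesday, so its 1st Monday is 7 August 2034 (6 days in).
7 August 2034 is after 5 August 2034, so that is the next one.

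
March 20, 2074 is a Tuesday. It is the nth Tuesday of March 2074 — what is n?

Day 20 falls in week ⌈20/7⌉ of the month.
Days 1–7 hold the 1st Tuesday, 8–14 the 2nd, 15–21 the 3rd, 22–28 the 4th, 29–31 the 5th.
20 is in the range for the 3rd.

3rd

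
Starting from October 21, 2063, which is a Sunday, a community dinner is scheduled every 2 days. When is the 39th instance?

The 39th occurrence is 38 intervals after the first: 38 × 2 = 76 days after October 21, 2063.
October has 31 days — 10 days to the end of October leaves 66.
November has 30 days (36 left).
December has 31 days (5 left).
5 days into January → January 5, 2064.

January 5, 2064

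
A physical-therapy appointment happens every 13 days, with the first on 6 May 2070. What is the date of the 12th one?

The 12th occurrence is 11 intervals after the first: 11 × 13 = 143 days after 6 May 2070.
May has 31 days — 25 days to the end of May leaves 118.
June has 30 days (88 left).
July has 31 days (57 left).
August has 31 days (26 left).
26 days into September → 26 September 2070.

26 September 2070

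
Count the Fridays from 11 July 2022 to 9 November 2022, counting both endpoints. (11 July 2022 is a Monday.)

17

11 July 2022 is a Monday; the first Friday on or after it is 15 July 2022 (4 days later).
From 15 July 2022 to 9 November 2022: 16 + 31 + 30 + 31 + 9 = 117 days (rest of July, August, September, October, November).
117 ÷ 7 = 16 full weeks with remainder 5, so 16 more Fridays after the first → 17.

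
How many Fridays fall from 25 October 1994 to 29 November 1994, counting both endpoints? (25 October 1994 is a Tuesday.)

5

25 October 1994 is a Tuesday; the first Friday on or after it is 28 October 1994 (3 days later).
From 28 October 1994 to 29 November 1994: 3 + 29 = 32 days (rest of October, November).
32 ÷ 7 = 4 full weeks with remainder 4, so 4 more Fridays after the first → 5.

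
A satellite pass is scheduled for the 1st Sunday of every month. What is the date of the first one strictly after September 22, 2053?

October 5, 2053

September 2053 starts on a Monday, so its 1st Sunday is September 7, 2053 (6 days in).
That is not after September 22, 2053, so look at October 2053.
October 2053 starts on a Wednesday, so its 1st Sunday is October 5, 2053 (4 days in).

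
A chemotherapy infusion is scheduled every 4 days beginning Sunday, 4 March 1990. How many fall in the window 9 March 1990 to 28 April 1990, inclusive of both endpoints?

Occurrences land 4·i days after 4 March 1990 for i = 0, 1, 2, …
9 March 1990 is 5 days after the start; 5 ÷ 4 = 1 remainder 1; since the remainder is 1, round up to i = 2. First occurrence in the window: #3 on 12 March 1990 (2×4 = 8 days in).
28 April 1990 is 55 days after the start; 55 ÷ 4 = 13 remainder 3. Last occurrence in the window: #14 on 25 April 1990.
Occurrences #3 through #14: 12 in total.

12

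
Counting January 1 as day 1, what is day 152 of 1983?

January has 31 days (152 − 31 = 121 remain).
February has 28 days (121 − 28 = 93 remain).
March has 31 days (93 − 31 = 62 remain).
April has 30 days (62 − 30 = 32 remain).
May has 31 days (32 − 31 = 1 remain).
1 into June → June 1.

1983-06-01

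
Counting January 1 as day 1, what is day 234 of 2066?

August 22, 2066

January has 31 days (234 − 31 = 203 remain).
February has 28 days (203 − 28 = 175 remain).
March has 31 days (175 − 31 = 144 remain).
April has 30 days (144 − 30 = 114 remain).
May has 31 days (114 − 31 = 83 remain).
June has 30 days (83 − 30 = 53 remain).
July has 31 days (53 − 31 = 22 remain).
22 into August → August 22.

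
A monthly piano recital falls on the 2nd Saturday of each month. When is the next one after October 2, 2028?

October 14, 2028

October 2028 starts on a Sunday; its first Saturday is the 7th, so the 2nd Saturday is the 14th — October 14, 2028.
October 14, 2028 is after October 2, 2028, so that is the next one.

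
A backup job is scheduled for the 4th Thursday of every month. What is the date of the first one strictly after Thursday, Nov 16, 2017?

Nov 23, 2017

Nov 2017 starts on a Wednesday; its first Thursday is the 2nd, so the 4th Thursday is the 23rd — Nov 23, 2017.
Nov 23, 2017 is after Nov 16, 2017, so that is the next one.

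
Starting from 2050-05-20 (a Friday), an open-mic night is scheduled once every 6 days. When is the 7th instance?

2050-06-25

The 7th occurrence is 6 intervals after the first: 6 × 6 = 36 days after 2050-05-20.
May has 31 days — 11 days to the end of May leaves 25.
25 days into June → 2050-06-25.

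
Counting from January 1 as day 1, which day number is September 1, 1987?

Days in months before September: 31 + 28 + 31 + 30 + 31 + 30 + 31 + 31 = 243.
Plus 1 day into September → day 244.

244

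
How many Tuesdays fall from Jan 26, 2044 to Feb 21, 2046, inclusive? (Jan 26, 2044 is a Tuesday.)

109

Jan 26, 2044 is a Tuesday; the first Tuesday on or after it is Jan 26, 2044.
From Jan 26, 2044 to Feb 21, 2046: 340 + 365 + 52 = 757 days (rest of 2044, 2045, to Feb 21, 2046 in 2046).
757 ÷ 7 = 108 full weeks with remainder 1, so 108 more Tuesdays after the first → 109.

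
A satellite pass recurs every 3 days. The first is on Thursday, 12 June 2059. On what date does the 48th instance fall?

The 48th occurrence is 47 intervals after the first: 47 × 3 = 141 days after 12 June 2059.
June has 30 days — 18 days to the end of June leaves 123.
July has 31 days (92 left).
August has 31 days (61 left).
September has 30 days (31 left).
31 days into October → 31 October 2059.

31 October 2059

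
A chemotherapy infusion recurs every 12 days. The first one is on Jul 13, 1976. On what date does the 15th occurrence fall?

Dec 28, 1976

The 15th occurrence is 14 intervals after the first: 14 × 12 = 168 days after Jul 13, 1976.
Jul has 31 days — 18 days to the end of Jul leaves 150.
Aug has 31 days (119 left).
Sep has 30 days (89 left).
Oct has 31 days (58 left).
Nov has 30 days (28 left).
28 days into Dec → Dec 28, 1976.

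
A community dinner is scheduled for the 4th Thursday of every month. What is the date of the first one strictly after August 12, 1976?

August 26, 1976

August 1976 starts on a Sunday; its first Thursday is the 5th, so the 4th Thursday is the 26th — August 26, 1976.
August 26, 1976 is after August 12, 1976, so that is the next one.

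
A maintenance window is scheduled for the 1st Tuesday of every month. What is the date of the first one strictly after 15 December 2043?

5 January 2044

December 2043 starts on a Tuesday, so its 1st Tuesday is 1 December 2043.
That is not after 15 December 2043, so look at January 2044.
January 2044 starts on a Friday, so its 1st Tuesday is 5 January 2044 (4 days in).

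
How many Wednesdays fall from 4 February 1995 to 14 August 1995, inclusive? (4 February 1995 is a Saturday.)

4 February 1995 is a Saturday; the first Wednesday on or after it is 8 February 1995 (4 days later).
From 8 February 1995 to 14 August 1995: 20 + 31 + 30 + 31 + 30 + 31 + 14 = 187 days (rest of February, March, April, May, June, July, August).
187 ÷ 7 = 26 full weeks with remainder 5, so 26 more Wednesdays after the first → 27.

27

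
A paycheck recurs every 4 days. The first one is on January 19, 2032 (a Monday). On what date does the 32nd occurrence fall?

May 22, 2032

The 32nd occurrence is 31 intervals after the first: 31 × 4 = 124 days after January 19, 2032.
January has 31 days — 12 days to the end of January leaves 112.
February has 29 days (83 left).
March has 31 days (52 left).
April has 30 days (22 left).
22 days into May → May 22, 2032.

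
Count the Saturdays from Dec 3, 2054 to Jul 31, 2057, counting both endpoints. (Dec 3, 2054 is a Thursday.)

139

Dec 3, 2054 is a Thursday; the first Saturday on or after it is Dec 5, 2054 (2 days later).
From Dec 5, 2054 to Jul 31, 2057: 26 + 365 + 366 + 212 = 969 days (rest of 2054, 2055, 2056, to Jul 31, 2057 in 2057).
969 ÷ 7 = 138 full weeks with remainder 3, so 138 more Saturdays after the first → 139.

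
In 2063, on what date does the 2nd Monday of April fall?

April 2063 begins on a Sunday, so the first Monday is April 2 (1 day later).
The 2nd Monday is 1 weeks later: 2 + 7 = 9.

9 April 2063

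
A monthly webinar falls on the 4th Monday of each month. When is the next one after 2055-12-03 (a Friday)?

December 2055 starts on a Wednesday; its first Monday is the 6th, so the 4th Monday is the 27th — 2055-12-27.
2055-12-27 is after 2055-12-03, so that is the next one.

2055-12-27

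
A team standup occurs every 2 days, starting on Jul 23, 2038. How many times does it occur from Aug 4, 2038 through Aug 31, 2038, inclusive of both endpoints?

14

Occurrences land 2·i days after Jul 23, 2038 for i = 0, 1, 2, …
Aug 4, 2038 is 12 days after the start; 12 ÷ 2 = 6 remainder 0. First occurrence in the window: #7 on Aug 4, 2038 (6×2 = 12 days in).
Aug 31, 2038 is 39 days after the start; 39 ÷ 2 = 19 remainder 1. Last occurrence in the window: #20 on Aug 30, 2038.
Occurrences #7 through #20: 14 in total.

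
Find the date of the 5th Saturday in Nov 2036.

Nov 29, 2036

Nov 2036 begins on a Saturday, so the first Saturday is Nov 1.
The 5th Saturday is 4 weeks later: 1 + 28 = 29.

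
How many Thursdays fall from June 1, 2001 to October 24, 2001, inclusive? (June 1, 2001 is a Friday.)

June 1, 2001 is a Friday; the first Thursday on or after it is June 7, 2001 (6 days later).
From June 7, 2001 to October 24, 2001: 23 + 31 + 31 + 30 + 24 = 139 days (rest of June, July, August, September, October).
139 ÷ 7 = 19 full weeks with remainder 6, so 19 more Thursdays after the first → 20.

20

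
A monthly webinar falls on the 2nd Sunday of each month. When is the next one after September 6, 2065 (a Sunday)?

September 13, 2065

September 2065 starts on a Tuesday; its first Sunday is the 6th, so the 2nd Sunday is the 13th — September 13, 2065.
September 13, 2065 is after September 6, 2065, so that is the next one.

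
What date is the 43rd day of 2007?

January has 31 days (43 − 31 = 12 remain).
12 into February → February 12.

February 12, 2007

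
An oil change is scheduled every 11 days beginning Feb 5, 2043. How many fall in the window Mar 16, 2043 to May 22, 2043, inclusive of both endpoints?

Occurrences land 11·i days after Feb 5, 2043 for i = 0, 1, 2, …
Mar 16, 2043 is 39 days after the start; 39 ÷ 11 = 3 remainder 6; since the remainder is 6, round up to i = 4. First occurrence in the window: #5 on Mar 21, 2043 (4×11 = 44 days in).
May 22, 2043 is 106 days after the start; 106 ÷ 11 = 9 remainder 7. Last occurrence in the window: #10 on May 15, 2043.
Occurrences #5 through #10: 6 in total.

6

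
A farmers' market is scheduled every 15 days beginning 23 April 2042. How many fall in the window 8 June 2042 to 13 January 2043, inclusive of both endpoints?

Occurrences land 15·i days after 23 April 2042 for i = 0, 1, 2, …
8 June 2042 is 46 days after the start; 46 ÷ 15 = 3 remainder 1; since the remainder is 1, round up to i = 4. First occurrence in the window: #5 on 22 June 2042 (4×15 = 60 days in).
13 January 2043 is 265 days after the start; 265 ÷ 15 = 17 remainder 10. Last occurrence in the window: #18 on 3 January 2043.
Occurrences #5 through #18: 14 in total.

14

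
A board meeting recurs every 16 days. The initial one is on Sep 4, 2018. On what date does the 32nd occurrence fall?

The 32nd occurrence is 31 intervals after the first: 31 × 16 = 496 days after Sep 4, 2018.
Sep has 30 days — 26 days to the end of Sep leaves 470.
From end of Sep to end of 2018 is 92 days (378 left).
2019 has 365 days (13 left).
13 days into Jan → Jan 13, 2020.

Jan 13, 2020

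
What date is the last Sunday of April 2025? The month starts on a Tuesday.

2025-04-27

April 2025 begins on a Tuesday, so the first Sunday is April 6 (5 days later).
April 2025 has 30 days. Adding weeks: 6, 13, 20, 27 — the last one ≤ 30 is the 27th.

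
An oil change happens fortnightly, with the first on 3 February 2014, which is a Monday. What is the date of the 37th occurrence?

The 37th occurrence is 36 intervals after the first: 36 × 14 = 504 days after 3 February 2014.
February has 28 days — 25 days to the end of February leaves 479.
From end of February to end of 2014 is 306 days (173 left).
January has 31 days (142 left).
February has 28 days (114 left).
March has 31 days (83 left).
April has 30 days (53 left).
May has 31 days (22 left).
22 days into June → 22 June 2015.

22 June 2015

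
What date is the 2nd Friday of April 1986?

1986-04-11

The first Friday of April 1986 is April 4.
The 2nd Friday is 1 weeks later: 4 + 7 = 11.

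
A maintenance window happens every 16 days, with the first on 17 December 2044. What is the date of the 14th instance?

The 14th occurrence is 13 intervals after the first: 13 × 16 = 208 days after 17 December 2044.
December has 31 days — 14 days to the end of December leaves 194.
January has 31 days (163 left).
February has 28 days (135 left).
March has 31 days (104 left).
April has 30 days (74 left).
May has 31 days (43 left).
June has 30 days (13 left).
13 days into July → 13 July 2045.

13 July 2045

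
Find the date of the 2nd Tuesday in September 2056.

September 2056 begins on a Friday, so the first Tuesday is September 5 (4 days later).
The 2nd Tuesday is 1 weeks later: 5 + 7 = 12.

2056-09-12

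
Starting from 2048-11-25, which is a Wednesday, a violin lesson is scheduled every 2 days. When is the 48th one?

The 48th occurrence is 47 intervals after the first: 47 × 2 = 94 days after 2048-11-25.
November has 30 days — 5 days to the end of November leaves 89.
December has 31 days (58 left).
January has 31 days (27 left).
27 days into February → 2049-02-27.

2049-02-27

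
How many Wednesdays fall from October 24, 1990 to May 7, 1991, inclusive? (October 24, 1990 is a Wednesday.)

October 24, 1990 is a Wednesday; the first Wednesday on or after it is October 24, 1990.
From October 24, 1990 to May 7, 1991: 7 + 30 + 31 + 31 + 28 + 31 + 30 + 7 = 195 days (rest of October, November, December, January, February, March, April, May).
195 ÷ 7 = 27 full weeks with remainder 6, so 27 more Wednesdays after the first → 28.

28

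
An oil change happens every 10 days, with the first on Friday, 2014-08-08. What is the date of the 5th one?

2014-09-17

The 5th occurrence is 4 intervals after the first: 4 × 10 = 40 days after 2014-08-08.
August has 31 days — 23 days to the end of August leaves 17.
17 days into September → 2014-09-17.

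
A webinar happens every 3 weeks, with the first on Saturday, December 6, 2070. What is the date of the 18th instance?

November 28, 2071

The 18th occurrence is 17 intervals after the first: 17 × 21 = 357 days after December 6, 2070.
December has 31 days — 25 days to the end of December leaves 332.
January has 31 days (301 left).
February has 28 days (273 left).
March has 31 days (242 left).
April has 30 days (212 left).
May has 31 days (181 left).
June has 30 days (151 left).
July has 31 days (120 left).
August has 31 days (89 left).
September has 30 days (59 left).
October has 31 days (28 left).
28 days into November → November 28, 2071.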